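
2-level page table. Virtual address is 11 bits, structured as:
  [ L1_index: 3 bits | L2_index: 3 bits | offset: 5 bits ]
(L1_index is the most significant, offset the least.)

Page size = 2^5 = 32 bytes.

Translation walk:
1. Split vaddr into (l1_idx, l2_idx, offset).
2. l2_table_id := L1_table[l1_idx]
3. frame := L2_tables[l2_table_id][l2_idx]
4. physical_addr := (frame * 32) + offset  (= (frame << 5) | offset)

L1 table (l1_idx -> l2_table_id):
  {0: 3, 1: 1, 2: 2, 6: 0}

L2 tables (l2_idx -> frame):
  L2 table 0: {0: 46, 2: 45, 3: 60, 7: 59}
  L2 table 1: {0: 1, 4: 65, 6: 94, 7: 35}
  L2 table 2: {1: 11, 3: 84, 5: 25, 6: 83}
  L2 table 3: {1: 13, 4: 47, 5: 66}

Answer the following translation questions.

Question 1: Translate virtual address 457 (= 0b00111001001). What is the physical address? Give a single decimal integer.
Answer: 3017

Derivation:
vaddr = 457 = 0b00111001001
Split: l1_idx=1, l2_idx=6, offset=9
L1[1] = 1
L2[1][6] = 94
paddr = 94 * 32 + 9 = 3017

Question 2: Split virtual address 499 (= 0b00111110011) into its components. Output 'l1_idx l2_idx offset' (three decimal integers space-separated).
Answer: 1 7 19

Derivation:
vaddr = 499 = 0b00111110011
  top 3 bits -> l1_idx = 1
  next 3 bits -> l2_idx = 7
  bottom 5 bits -> offset = 19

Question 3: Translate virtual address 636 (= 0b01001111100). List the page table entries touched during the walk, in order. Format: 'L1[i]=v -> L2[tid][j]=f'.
Answer: L1[2]=2 -> L2[2][3]=84

Derivation:
vaddr = 636 = 0b01001111100
Split: l1_idx=2, l2_idx=3, offset=28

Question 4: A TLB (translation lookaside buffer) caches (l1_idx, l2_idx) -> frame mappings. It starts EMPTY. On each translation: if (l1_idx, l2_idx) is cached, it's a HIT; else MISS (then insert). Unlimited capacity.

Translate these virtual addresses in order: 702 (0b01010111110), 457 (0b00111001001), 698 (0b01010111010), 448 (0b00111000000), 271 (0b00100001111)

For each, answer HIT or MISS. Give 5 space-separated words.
vaddr=702: (2,5) not in TLB -> MISS, insert
vaddr=457: (1,6) not in TLB -> MISS, insert
vaddr=698: (2,5) in TLB -> HIT
vaddr=448: (1,6) in TLB -> HIT
vaddr=271: (1,0) not in TLB -> MISS, insert

Answer: MISS MISS HIT HIT MISS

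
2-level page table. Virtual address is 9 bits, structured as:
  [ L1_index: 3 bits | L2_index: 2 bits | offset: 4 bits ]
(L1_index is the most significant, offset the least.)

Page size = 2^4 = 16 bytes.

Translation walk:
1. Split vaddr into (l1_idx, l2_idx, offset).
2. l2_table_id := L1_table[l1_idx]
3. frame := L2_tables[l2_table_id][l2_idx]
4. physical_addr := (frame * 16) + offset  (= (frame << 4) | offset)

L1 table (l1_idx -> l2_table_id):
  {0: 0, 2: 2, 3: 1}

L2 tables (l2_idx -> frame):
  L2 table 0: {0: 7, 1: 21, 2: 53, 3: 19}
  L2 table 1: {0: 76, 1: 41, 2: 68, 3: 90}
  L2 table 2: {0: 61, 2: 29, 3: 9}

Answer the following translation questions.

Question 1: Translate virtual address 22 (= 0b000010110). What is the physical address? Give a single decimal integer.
Answer: 342

Derivation:
vaddr = 22 = 0b000010110
Split: l1_idx=0, l2_idx=1, offset=6
L1[0] = 0
L2[0][1] = 21
paddr = 21 * 16 + 6 = 342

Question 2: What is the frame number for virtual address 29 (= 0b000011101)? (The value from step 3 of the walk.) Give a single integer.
Answer: 21

Derivation:
vaddr = 29: l1_idx=0, l2_idx=1
L1[0] = 0; L2[0][1] = 21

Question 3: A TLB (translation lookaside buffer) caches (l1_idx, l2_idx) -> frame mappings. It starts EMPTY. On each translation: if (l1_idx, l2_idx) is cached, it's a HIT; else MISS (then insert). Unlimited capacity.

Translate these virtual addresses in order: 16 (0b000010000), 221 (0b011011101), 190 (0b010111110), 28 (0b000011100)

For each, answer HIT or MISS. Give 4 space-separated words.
Answer: MISS MISS MISS HIT

Derivation:
vaddr=16: (0,1) not in TLB -> MISS, insert
vaddr=221: (3,1) not in TLB -> MISS, insert
vaddr=190: (2,3) not in TLB -> MISS, insert
vaddr=28: (0,1) in TLB -> HIT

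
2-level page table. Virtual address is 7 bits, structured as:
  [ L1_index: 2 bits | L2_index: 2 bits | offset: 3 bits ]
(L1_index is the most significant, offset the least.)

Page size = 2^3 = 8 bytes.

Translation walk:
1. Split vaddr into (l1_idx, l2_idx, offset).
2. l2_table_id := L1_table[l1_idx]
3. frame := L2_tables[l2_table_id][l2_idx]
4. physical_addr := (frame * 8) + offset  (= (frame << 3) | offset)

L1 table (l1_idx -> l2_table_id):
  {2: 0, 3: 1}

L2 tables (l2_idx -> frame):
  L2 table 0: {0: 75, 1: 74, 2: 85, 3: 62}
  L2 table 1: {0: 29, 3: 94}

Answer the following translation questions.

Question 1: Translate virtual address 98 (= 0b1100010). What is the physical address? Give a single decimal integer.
vaddr = 98 = 0b1100010
Split: l1_idx=3, l2_idx=0, offset=2
L1[3] = 1
L2[1][0] = 29
paddr = 29 * 8 + 2 = 234

Answer: 234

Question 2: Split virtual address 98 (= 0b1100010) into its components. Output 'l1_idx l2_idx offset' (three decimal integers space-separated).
Answer: 3 0 2

Derivation:
vaddr = 98 = 0b1100010
  top 2 bits -> l1_idx = 3
  next 2 bits -> l2_idx = 0
  bottom 3 bits -> offset = 2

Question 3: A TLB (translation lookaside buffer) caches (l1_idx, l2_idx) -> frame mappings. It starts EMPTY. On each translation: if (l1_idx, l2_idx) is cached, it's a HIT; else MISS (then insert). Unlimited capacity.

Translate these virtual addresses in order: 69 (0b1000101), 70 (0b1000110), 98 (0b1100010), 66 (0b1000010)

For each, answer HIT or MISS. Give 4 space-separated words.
Answer: MISS HIT MISS HIT

Derivation:
vaddr=69: (2,0) not in TLB -> MISS, insert
vaddr=70: (2,0) in TLB -> HIT
vaddr=98: (3,0) not in TLB -> MISS, insert
vaddr=66: (2,0) in TLB -> HIT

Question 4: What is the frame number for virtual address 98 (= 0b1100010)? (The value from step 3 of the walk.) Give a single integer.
vaddr = 98: l1_idx=3, l2_idx=0
L1[3] = 1; L2[1][0] = 29

Answer: 29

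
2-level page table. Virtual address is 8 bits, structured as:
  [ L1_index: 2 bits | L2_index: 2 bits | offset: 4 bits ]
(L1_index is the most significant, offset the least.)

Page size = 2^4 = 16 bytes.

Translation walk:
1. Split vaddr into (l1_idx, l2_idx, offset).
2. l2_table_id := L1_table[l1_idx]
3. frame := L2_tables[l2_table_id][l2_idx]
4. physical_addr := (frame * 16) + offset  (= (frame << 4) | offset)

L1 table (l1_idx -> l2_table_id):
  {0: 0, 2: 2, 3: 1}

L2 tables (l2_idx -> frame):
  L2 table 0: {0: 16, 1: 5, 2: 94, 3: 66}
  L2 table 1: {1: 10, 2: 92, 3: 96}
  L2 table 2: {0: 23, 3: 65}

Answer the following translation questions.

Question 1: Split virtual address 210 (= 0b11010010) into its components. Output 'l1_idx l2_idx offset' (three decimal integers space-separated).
vaddr = 210 = 0b11010010
  top 2 bits -> l1_idx = 3
  next 2 bits -> l2_idx = 1
  bottom 4 bits -> offset = 2

Answer: 3 1 2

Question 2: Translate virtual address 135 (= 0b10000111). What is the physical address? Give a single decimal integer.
vaddr = 135 = 0b10000111
Split: l1_idx=2, l2_idx=0, offset=7
L1[2] = 2
L2[2][0] = 23
paddr = 23 * 16 + 7 = 375

Answer: 375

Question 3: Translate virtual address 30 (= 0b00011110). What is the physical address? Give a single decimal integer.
Answer: 94

Derivation:
vaddr = 30 = 0b00011110
Split: l1_idx=0, l2_idx=1, offset=14
L1[0] = 0
L2[0][1] = 5
paddr = 5 * 16 + 14 = 94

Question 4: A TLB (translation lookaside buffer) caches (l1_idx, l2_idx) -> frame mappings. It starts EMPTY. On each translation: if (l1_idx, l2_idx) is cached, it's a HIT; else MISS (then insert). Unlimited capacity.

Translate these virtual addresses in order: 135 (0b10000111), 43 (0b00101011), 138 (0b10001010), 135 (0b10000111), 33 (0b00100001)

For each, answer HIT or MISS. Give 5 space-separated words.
vaddr=135: (2,0) not in TLB -> MISS, insert
vaddr=43: (0,2) not in TLB -> MISS, insert
vaddr=138: (2,0) in TLB -> HIT
vaddr=135: (2,0) in TLB -> HIT
vaddr=33: (0,2) in TLB -> HIT

Answer: MISS MISS HIT HIT HIT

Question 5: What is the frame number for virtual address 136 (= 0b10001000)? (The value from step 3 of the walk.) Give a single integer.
Answer: 23

Derivation:
vaddr = 136: l1_idx=2, l2_idx=0
L1[2] = 2; L2[2][0] = 23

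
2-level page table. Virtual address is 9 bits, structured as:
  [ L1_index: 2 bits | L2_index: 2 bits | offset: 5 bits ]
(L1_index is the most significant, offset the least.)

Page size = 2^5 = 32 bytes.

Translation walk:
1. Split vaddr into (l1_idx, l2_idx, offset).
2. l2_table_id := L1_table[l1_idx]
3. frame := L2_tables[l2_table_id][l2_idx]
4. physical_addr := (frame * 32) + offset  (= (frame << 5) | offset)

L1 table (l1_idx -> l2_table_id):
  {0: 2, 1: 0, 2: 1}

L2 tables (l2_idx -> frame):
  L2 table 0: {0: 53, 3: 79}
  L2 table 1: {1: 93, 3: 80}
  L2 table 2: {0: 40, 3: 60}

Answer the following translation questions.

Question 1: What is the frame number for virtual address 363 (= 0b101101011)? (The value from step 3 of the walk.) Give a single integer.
vaddr = 363: l1_idx=2, l2_idx=3
L1[2] = 1; L2[1][3] = 80

Answer: 80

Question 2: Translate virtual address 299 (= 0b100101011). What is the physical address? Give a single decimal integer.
Answer: 2987

Derivation:
vaddr = 299 = 0b100101011
Split: l1_idx=2, l2_idx=1, offset=11
L1[2] = 1
L2[1][1] = 93
paddr = 93 * 32 + 11 = 2987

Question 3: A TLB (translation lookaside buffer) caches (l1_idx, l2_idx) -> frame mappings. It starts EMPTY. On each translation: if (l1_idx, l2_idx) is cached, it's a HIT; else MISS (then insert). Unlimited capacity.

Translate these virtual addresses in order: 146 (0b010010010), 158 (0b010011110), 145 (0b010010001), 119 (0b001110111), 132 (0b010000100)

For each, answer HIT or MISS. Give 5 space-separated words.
Answer: MISS HIT HIT MISS HIT

Derivation:
vaddr=146: (1,0) not in TLB -> MISS, insert
vaddr=158: (1,0) in TLB -> HIT
vaddr=145: (1,0) in TLB -> HIT
vaddr=119: (0,3) not in TLB -> MISS, insert
vaddr=132: (1,0) in TLB -> HIT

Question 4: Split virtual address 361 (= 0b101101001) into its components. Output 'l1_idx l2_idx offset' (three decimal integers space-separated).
Answer: 2 3 9

Derivation:
vaddr = 361 = 0b101101001
  top 2 bits -> l1_idx = 2
  next 2 bits -> l2_idx = 3
  bottom 5 bits -> offset = 9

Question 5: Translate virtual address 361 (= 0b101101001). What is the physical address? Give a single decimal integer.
Answer: 2569

Derivation:
vaddr = 361 = 0b101101001
Split: l1_idx=2, l2_idx=3, offset=9
L1[2] = 1
L2[1][3] = 80
paddr = 80 * 32 + 9 = 2569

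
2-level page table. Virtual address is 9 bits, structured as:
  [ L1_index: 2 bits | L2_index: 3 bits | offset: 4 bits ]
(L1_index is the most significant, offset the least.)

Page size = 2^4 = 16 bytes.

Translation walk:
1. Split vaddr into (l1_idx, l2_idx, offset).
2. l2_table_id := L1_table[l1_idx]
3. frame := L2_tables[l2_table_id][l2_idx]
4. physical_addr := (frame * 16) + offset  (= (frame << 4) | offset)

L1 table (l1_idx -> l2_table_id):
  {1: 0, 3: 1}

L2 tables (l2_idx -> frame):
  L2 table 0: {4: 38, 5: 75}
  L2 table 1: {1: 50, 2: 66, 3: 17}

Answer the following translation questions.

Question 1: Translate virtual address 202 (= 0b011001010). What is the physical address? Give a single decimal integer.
vaddr = 202 = 0b011001010
Split: l1_idx=1, l2_idx=4, offset=10
L1[1] = 0
L2[0][4] = 38
paddr = 38 * 16 + 10 = 618

Answer: 618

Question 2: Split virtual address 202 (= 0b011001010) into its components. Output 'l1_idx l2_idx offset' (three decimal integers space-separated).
Answer: 1 4 10

Derivation:
vaddr = 202 = 0b011001010
  top 2 bits -> l1_idx = 1
  next 3 bits -> l2_idx = 4
  bottom 4 bits -> offset = 10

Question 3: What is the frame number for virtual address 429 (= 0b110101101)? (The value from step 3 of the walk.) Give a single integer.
Answer: 66

Derivation:
vaddr = 429: l1_idx=3, l2_idx=2
L1[3] = 1; L2[1][2] = 66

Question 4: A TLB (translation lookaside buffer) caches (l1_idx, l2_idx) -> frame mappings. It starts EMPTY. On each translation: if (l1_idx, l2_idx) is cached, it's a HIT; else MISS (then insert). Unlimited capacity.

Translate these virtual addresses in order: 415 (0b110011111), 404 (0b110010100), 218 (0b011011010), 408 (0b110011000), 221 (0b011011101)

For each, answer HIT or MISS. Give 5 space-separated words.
Answer: MISS HIT MISS HIT HIT

Derivation:
vaddr=415: (3,1) not in TLB -> MISS, insert
vaddr=404: (3,1) in TLB -> HIT
vaddr=218: (1,5) not in TLB -> MISS, insert
vaddr=408: (3,1) in TLB -> HIT
vaddr=221: (1,5) in TLB -> HIT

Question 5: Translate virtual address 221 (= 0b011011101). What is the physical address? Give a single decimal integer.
Answer: 1213

Derivation:
vaddr = 221 = 0b011011101
Split: l1_idx=1, l2_idx=5, offset=13
L1[1] = 0
L2[0][5] = 75
paddr = 75 * 16 + 13 = 1213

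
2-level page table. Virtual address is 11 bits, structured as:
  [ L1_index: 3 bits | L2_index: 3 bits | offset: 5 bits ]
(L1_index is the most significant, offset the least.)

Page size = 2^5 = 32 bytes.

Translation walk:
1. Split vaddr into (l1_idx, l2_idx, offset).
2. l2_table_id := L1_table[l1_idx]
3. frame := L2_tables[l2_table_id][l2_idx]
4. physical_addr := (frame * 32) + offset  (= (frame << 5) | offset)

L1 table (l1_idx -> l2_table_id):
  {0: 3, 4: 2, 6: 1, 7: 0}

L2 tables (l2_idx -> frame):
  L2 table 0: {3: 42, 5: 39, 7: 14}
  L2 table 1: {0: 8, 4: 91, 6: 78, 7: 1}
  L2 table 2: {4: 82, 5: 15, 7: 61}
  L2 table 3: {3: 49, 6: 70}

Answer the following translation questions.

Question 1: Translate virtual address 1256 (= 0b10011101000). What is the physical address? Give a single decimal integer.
vaddr = 1256 = 0b10011101000
Split: l1_idx=4, l2_idx=7, offset=8
L1[4] = 2
L2[2][7] = 61
paddr = 61 * 32 + 8 = 1960

Answer: 1960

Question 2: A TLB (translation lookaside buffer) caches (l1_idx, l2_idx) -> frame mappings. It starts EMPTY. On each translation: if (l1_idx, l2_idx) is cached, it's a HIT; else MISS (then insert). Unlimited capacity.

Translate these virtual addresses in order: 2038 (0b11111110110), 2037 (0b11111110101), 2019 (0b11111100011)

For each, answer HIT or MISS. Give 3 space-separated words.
vaddr=2038: (7,7) not in TLB -> MISS, insert
vaddr=2037: (7,7) in TLB -> HIT
vaddr=2019: (7,7) in TLB -> HIT

Answer: MISS HIT HIT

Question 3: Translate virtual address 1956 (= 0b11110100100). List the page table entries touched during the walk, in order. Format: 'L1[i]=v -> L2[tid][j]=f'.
vaddr = 1956 = 0b11110100100
Split: l1_idx=7, l2_idx=5, offset=4

Answer: L1[7]=0 -> L2[0][5]=39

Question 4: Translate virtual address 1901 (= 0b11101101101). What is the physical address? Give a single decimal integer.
vaddr = 1901 = 0b11101101101
Split: l1_idx=7, l2_idx=3, offset=13
L1[7] = 0
L2[0][3] = 42
paddr = 42 * 32 + 13 = 1357

Answer: 1357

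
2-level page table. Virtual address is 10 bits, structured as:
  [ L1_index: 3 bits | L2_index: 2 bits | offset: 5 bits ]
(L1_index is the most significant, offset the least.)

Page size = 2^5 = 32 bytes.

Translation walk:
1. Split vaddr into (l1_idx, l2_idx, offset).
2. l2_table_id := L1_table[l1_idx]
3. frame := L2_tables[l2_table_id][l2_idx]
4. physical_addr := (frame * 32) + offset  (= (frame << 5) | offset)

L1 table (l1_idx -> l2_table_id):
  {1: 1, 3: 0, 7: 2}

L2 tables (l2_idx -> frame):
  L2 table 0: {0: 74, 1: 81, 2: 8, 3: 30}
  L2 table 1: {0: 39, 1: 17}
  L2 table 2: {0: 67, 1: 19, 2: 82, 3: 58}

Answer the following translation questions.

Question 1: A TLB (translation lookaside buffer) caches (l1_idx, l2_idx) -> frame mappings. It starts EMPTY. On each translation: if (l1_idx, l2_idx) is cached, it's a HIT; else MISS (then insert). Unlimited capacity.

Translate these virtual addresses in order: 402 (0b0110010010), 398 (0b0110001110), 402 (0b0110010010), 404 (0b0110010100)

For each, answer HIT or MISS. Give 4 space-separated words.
vaddr=402: (3,0) not in TLB -> MISS, insert
vaddr=398: (3,0) in TLB -> HIT
vaddr=402: (3,0) in TLB -> HIT
vaddr=404: (3,0) in TLB -> HIT

Answer: MISS HIT HIT HIT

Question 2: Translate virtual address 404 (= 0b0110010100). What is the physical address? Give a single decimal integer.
Answer: 2388

Derivation:
vaddr = 404 = 0b0110010100
Split: l1_idx=3, l2_idx=0, offset=20
L1[3] = 0
L2[0][0] = 74
paddr = 74 * 32 + 20 = 2388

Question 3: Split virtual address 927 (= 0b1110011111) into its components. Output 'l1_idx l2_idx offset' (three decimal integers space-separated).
Answer: 7 0 31

Derivation:
vaddr = 927 = 0b1110011111
  top 3 bits -> l1_idx = 7
  next 2 bits -> l2_idx = 0
  bottom 5 bits -> offset = 31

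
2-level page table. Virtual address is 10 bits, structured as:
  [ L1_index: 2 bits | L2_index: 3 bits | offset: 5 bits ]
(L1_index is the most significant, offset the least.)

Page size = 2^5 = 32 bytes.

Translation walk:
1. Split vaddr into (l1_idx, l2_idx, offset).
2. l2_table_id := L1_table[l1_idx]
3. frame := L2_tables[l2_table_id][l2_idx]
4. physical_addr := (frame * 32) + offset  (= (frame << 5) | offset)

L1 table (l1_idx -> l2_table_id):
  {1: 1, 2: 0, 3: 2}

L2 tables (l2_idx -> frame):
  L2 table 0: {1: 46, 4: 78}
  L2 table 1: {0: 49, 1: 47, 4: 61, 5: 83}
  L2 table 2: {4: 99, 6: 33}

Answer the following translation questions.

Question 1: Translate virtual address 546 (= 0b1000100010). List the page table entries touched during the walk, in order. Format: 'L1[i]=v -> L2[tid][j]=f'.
Answer: L1[2]=0 -> L2[0][1]=46

Derivation:
vaddr = 546 = 0b1000100010
Split: l1_idx=2, l2_idx=1, offset=2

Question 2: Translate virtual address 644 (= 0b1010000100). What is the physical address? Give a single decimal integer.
Answer: 2500

Derivation:
vaddr = 644 = 0b1010000100
Split: l1_idx=2, l2_idx=4, offset=4
L1[2] = 0
L2[0][4] = 78
paddr = 78 * 32 + 4 = 2500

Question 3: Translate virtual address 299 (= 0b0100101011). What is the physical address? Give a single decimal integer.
Answer: 1515

Derivation:
vaddr = 299 = 0b0100101011
Split: l1_idx=1, l2_idx=1, offset=11
L1[1] = 1
L2[1][1] = 47
paddr = 47 * 32 + 11 = 1515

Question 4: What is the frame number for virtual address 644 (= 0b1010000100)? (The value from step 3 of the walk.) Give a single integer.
Answer: 78

Derivation:
vaddr = 644: l1_idx=2, l2_idx=4
L1[2] = 0; L2[0][4] = 78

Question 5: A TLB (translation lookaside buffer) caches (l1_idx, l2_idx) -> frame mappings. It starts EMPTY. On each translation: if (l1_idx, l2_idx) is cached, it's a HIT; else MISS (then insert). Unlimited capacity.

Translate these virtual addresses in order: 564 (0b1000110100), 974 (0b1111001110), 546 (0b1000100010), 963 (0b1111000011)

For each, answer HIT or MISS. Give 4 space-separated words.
Answer: MISS MISS HIT HIT

Derivation:
vaddr=564: (2,1) not in TLB -> MISS, insert
vaddr=974: (3,6) not in TLB -> MISS, insert
vaddr=546: (2,1) in TLB -> HIT
vaddr=963: (3,6) in TLB -> HIT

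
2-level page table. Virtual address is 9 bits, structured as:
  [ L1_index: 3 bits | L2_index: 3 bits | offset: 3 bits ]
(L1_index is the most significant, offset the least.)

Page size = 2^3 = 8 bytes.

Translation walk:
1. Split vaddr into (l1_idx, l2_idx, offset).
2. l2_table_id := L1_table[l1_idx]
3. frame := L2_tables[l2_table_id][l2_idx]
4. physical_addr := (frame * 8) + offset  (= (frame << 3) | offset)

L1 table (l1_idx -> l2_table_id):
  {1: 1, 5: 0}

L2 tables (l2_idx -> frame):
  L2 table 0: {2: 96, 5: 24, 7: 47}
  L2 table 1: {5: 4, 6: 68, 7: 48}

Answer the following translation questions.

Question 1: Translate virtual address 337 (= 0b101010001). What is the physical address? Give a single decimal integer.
vaddr = 337 = 0b101010001
Split: l1_idx=5, l2_idx=2, offset=1
L1[5] = 0
L2[0][2] = 96
paddr = 96 * 8 + 1 = 769

Answer: 769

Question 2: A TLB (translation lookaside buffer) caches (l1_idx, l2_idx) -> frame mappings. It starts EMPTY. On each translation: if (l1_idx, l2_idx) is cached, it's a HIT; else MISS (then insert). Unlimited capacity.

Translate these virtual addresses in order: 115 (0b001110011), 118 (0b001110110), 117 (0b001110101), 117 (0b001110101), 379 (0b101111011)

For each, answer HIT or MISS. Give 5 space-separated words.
vaddr=115: (1,6) not in TLB -> MISS, insert
vaddr=118: (1,6) in TLB -> HIT
vaddr=117: (1,6) in TLB -> HIT
vaddr=117: (1,6) in TLB -> HIT
vaddr=379: (5,7) not in TLB -> MISS, insert

Answer: MISS HIT HIT HIT MISS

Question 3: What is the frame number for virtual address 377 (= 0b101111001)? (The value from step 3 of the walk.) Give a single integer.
vaddr = 377: l1_idx=5, l2_idx=7
L1[5] = 0; L2[0][7] = 47

Answer: 47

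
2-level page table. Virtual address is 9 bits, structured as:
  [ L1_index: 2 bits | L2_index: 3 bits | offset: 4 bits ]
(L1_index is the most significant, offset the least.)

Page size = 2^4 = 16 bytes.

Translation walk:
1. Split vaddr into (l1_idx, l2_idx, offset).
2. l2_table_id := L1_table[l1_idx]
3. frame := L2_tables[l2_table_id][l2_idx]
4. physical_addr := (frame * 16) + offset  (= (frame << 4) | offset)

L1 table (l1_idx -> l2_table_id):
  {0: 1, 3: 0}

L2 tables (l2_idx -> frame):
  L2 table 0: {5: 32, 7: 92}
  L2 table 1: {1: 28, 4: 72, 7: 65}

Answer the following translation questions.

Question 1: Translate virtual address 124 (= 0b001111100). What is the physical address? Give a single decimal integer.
Answer: 1052

Derivation:
vaddr = 124 = 0b001111100
Split: l1_idx=0, l2_idx=7, offset=12
L1[0] = 1
L2[1][7] = 65
paddr = 65 * 16 + 12 = 1052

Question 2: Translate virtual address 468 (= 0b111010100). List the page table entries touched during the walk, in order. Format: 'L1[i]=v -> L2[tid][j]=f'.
vaddr = 468 = 0b111010100
Split: l1_idx=3, l2_idx=5, offset=4

Answer: L1[3]=0 -> L2[0][5]=32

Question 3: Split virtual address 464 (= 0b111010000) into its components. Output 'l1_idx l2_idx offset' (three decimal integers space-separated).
vaddr = 464 = 0b111010000
  top 2 bits -> l1_idx = 3
  next 3 bits -> l2_idx = 5
  bottom 4 bits -> offset = 0

Answer: 3 5 0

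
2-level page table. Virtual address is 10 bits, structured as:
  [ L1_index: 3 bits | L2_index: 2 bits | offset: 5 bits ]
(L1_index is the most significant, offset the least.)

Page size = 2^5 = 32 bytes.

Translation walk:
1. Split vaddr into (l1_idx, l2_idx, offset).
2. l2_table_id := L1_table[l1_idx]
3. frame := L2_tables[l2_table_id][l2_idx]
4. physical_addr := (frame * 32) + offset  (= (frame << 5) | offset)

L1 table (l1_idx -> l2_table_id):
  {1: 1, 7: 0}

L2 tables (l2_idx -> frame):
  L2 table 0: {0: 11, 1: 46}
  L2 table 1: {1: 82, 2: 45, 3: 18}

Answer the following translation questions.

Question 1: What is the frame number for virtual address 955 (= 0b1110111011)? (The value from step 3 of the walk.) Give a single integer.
vaddr = 955: l1_idx=7, l2_idx=1
L1[7] = 0; L2[0][1] = 46

Answer: 46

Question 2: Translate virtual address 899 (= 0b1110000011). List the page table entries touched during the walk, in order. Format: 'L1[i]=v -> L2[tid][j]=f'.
Answer: L1[7]=0 -> L2[0][0]=11

Derivation:
vaddr = 899 = 0b1110000011
Split: l1_idx=7, l2_idx=0, offset=3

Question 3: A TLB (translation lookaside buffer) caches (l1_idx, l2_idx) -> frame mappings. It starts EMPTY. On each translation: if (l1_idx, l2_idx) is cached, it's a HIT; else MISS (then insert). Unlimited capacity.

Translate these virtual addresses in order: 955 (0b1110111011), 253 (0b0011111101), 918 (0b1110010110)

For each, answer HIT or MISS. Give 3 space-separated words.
Answer: MISS MISS MISS

Derivation:
vaddr=955: (7,1) not in TLB -> MISS, insert
vaddr=253: (1,3) not in TLB -> MISS, insert
vaddr=918: (7,0) not in TLB -> MISS, insert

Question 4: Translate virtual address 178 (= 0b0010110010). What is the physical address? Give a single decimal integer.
Answer: 2642

Derivation:
vaddr = 178 = 0b0010110010
Split: l1_idx=1, l2_idx=1, offset=18
L1[1] = 1
L2[1][1] = 82
paddr = 82 * 32 + 18 = 2642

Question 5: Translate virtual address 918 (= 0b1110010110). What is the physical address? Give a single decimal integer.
Answer: 374

Derivation:
vaddr = 918 = 0b1110010110
Split: l1_idx=7, l2_idx=0, offset=22
L1[7] = 0
L2[0][0] = 11
paddr = 11 * 32 + 22 = 374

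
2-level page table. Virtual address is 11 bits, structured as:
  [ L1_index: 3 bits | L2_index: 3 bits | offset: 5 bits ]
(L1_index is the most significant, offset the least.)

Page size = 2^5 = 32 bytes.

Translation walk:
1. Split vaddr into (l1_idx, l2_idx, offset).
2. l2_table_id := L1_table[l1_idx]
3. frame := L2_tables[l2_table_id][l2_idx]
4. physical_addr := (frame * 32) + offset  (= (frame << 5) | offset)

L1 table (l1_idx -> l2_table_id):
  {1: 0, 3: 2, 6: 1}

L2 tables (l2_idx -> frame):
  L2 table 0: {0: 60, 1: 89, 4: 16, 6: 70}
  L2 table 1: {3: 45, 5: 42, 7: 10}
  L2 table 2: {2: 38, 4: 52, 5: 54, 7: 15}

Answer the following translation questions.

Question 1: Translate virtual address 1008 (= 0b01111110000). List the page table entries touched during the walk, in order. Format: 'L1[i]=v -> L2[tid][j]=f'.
vaddr = 1008 = 0b01111110000
Split: l1_idx=3, l2_idx=7, offset=16

Answer: L1[3]=2 -> L2[2][7]=15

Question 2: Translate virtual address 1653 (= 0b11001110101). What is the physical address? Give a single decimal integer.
Answer: 1461

Derivation:
vaddr = 1653 = 0b11001110101
Split: l1_idx=6, l2_idx=3, offset=21
L1[6] = 1
L2[1][3] = 45
paddr = 45 * 32 + 21 = 1461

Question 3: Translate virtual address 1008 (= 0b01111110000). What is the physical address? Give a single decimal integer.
Answer: 496

Derivation:
vaddr = 1008 = 0b01111110000
Split: l1_idx=3, l2_idx=7, offset=16
L1[3] = 2
L2[2][7] = 15
paddr = 15 * 32 + 16 = 496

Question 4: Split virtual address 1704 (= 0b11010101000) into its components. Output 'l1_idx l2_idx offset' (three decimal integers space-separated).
Answer: 6 5 8

Derivation:
vaddr = 1704 = 0b11010101000
  top 3 bits -> l1_idx = 6
  next 3 bits -> l2_idx = 5
  bottom 5 bits -> offset = 8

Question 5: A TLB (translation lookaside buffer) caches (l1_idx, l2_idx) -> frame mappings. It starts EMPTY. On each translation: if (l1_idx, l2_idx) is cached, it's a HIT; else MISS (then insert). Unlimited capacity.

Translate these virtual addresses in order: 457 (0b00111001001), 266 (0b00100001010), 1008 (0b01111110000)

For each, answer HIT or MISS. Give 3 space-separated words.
vaddr=457: (1,6) not in TLB -> MISS, insert
vaddr=266: (1,0) not in TLB -> MISS, insert
vaddr=1008: (3,7) not in TLB -> MISS, insert

Answer: MISS MISS MISS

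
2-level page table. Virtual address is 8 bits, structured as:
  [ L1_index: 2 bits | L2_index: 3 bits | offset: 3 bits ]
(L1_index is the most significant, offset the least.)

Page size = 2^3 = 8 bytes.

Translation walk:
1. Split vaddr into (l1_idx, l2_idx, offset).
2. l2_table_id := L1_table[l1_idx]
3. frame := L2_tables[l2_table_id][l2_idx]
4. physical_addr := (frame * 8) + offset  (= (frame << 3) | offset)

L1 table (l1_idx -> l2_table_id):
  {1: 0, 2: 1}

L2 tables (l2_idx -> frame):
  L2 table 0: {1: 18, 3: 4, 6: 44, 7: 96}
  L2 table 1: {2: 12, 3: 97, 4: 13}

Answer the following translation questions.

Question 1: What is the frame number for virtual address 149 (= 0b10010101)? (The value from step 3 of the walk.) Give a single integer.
Answer: 12

Derivation:
vaddr = 149: l1_idx=2, l2_idx=2
L1[2] = 1; L2[1][2] = 12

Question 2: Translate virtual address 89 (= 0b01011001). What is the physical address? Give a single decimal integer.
Answer: 33

Derivation:
vaddr = 89 = 0b01011001
Split: l1_idx=1, l2_idx=3, offset=1
L1[1] = 0
L2[0][3] = 4
paddr = 4 * 8 + 1 = 33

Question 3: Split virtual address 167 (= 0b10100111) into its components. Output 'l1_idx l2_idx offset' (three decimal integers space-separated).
vaddr = 167 = 0b10100111
  top 2 bits -> l1_idx = 2
  next 3 bits -> l2_idx = 4
  bottom 3 bits -> offset = 7

Answer: 2 4 7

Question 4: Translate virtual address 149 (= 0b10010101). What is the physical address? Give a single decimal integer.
Answer: 101

Derivation:
vaddr = 149 = 0b10010101
Split: l1_idx=2, l2_idx=2, offset=5
L1[2] = 1
L2[1][2] = 12
paddr = 12 * 8 + 5 = 101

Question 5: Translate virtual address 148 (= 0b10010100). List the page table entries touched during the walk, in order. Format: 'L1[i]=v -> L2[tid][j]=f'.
vaddr = 148 = 0b10010100
Split: l1_idx=2, l2_idx=2, offset=4

Answer: L1[2]=1 -> L2[1][2]=12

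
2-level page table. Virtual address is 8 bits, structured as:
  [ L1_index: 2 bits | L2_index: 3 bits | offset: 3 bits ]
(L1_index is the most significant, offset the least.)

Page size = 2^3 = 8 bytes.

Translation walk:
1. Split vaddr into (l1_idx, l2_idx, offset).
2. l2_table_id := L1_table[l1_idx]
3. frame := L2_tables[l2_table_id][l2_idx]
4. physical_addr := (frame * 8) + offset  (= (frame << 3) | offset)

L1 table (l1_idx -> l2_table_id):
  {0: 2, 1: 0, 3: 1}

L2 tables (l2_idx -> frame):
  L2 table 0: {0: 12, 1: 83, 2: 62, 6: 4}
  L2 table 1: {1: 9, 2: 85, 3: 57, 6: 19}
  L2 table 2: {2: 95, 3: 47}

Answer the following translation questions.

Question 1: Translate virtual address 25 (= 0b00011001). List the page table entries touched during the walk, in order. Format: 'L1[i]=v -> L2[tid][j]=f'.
Answer: L1[0]=2 -> L2[2][3]=47

Derivation:
vaddr = 25 = 0b00011001
Split: l1_idx=0, l2_idx=3, offset=1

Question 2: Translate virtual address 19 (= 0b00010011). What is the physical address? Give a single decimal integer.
Answer: 763

Derivation:
vaddr = 19 = 0b00010011
Split: l1_idx=0, l2_idx=2, offset=3
L1[0] = 2
L2[2][2] = 95
paddr = 95 * 8 + 3 = 763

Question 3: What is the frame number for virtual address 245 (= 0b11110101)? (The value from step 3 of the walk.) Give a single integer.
vaddr = 245: l1_idx=3, l2_idx=6
L1[3] = 1; L2[1][6] = 19

Answer: 19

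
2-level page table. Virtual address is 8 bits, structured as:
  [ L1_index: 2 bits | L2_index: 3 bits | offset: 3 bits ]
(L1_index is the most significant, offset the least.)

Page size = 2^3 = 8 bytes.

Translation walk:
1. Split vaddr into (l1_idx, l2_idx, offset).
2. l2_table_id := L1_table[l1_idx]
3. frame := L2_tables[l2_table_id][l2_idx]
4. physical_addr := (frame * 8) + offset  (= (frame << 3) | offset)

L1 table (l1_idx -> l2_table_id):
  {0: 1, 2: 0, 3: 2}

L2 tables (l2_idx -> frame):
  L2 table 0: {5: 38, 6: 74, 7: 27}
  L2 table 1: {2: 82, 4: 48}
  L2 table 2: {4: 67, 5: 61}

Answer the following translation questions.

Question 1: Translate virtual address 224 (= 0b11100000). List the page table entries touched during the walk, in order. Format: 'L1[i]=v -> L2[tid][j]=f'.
Answer: L1[3]=2 -> L2[2][4]=67

Derivation:
vaddr = 224 = 0b11100000
Split: l1_idx=3, l2_idx=4, offset=0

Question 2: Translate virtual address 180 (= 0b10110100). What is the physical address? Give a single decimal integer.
Answer: 596

Derivation:
vaddr = 180 = 0b10110100
Split: l1_idx=2, l2_idx=6, offset=4
L1[2] = 0
L2[0][6] = 74
paddr = 74 * 8 + 4 = 596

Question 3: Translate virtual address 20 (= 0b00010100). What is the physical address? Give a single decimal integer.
Answer: 660

Derivation:
vaddr = 20 = 0b00010100
Split: l1_idx=0, l2_idx=2, offset=4
L1[0] = 1
L2[1][2] = 82
paddr = 82 * 8 + 4 = 660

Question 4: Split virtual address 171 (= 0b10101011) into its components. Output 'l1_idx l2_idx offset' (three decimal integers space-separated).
Answer: 2 5 3

Derivation:
vaddr = 171 = 0b10101011
  top 2 bits -> l1_idx = 2
  next 3 bits -> l2_idx = 5
  bottom 3 bits -> offset = 3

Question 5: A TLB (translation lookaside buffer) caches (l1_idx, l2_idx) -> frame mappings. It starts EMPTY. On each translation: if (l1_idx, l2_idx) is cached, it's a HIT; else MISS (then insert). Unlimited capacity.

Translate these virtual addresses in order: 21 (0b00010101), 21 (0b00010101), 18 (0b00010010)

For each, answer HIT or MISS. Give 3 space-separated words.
vaddr=21: (0,2) not in TLB -> MISS, insert
vaddr=21: (0,2) in TLB -> HIT
vaddr=18: (0,2) in TLB -> HIT

Answer: MISS HIT HIT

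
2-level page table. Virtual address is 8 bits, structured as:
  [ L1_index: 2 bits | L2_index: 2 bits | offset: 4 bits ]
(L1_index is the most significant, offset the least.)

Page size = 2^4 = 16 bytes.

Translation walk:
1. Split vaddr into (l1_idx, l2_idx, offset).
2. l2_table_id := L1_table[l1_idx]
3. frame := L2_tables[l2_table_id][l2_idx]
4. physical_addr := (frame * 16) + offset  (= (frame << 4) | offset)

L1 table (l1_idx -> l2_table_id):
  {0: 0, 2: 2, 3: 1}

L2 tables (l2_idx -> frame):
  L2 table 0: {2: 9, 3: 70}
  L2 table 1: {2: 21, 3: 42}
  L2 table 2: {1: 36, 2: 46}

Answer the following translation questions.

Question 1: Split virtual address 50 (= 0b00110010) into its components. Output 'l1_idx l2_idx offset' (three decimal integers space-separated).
Answer: 0 3 2

Derivation:
vaddr = 50 = 0b00110010
  top 2 bits -> l1_idx = 0
  next 2 bits -> l2_idx = 3
  bottom 4 bits -> offset = 2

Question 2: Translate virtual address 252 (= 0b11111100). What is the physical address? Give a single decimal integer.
vaddr = 252 = 0b11111100
Split: l1_idx=3, l2_idx=3, offset=12
L1[3] = 1
L2[1][3] = 42
paddr = 42 * 16 + 12 = 684

Answer: 684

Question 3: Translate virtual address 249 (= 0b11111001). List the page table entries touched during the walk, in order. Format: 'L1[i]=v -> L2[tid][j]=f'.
vaddr = 249 = 0b11111001
Split: l1_idx=3, l2_idx=3, offset=9

Answer: L1[3]=1 -> L2[1][3]=42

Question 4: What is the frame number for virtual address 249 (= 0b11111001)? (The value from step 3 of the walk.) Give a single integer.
vaddr = 249: l1_idx=3, l2_idx=3
L1[3] = 1; L2[1][3] = 42

Answer: 42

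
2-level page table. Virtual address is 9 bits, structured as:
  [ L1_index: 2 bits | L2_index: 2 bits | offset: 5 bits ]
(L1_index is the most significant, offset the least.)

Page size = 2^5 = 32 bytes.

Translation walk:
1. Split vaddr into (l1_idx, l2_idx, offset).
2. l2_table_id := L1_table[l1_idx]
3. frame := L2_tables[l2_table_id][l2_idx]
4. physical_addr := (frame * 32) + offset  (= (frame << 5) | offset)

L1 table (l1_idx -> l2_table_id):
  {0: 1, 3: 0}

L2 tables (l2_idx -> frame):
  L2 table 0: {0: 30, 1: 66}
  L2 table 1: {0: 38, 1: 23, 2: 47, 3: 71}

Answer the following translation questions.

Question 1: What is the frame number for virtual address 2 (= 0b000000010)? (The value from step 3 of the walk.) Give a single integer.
Answer: 38

Derivation:
vaddr = 2: l1_idx=0, l2_idx=0
L1[0] = 1; L2[1][0] = 38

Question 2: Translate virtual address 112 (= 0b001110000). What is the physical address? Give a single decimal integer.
vaddr = 112 = 0b001110000
Split: l1_idx=0, l2_idx=3, offset=16
L1[0] = 1
L2[1][3] = 71
paddr = 71 * 32 + 16 = 2288

Answer: 2288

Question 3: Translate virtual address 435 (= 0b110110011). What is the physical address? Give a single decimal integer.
Answer: 2131

Derivation:
vaddr = 435 = 0b110110011
Split: l1_idx=3, l2_idx=1, offset=19
L1[3] = 0
L2[0][1] = 66
paddr = 66 * 32 + 19 = 2131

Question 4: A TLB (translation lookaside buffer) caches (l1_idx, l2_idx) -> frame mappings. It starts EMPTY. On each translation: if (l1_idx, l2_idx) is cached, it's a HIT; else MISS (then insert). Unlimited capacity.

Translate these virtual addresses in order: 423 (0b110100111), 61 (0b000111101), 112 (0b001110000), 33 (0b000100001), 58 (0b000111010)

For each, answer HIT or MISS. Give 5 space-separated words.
Answer: MISS MISS MISS HIT HIT

Derivation:
vaddr=423: (3,1) not in TLB -> MISS, insert
vaddr=61: (0,1) not in TLB -> MISS, insert
vaddr=112: (0,3) not in TLB -> MISS, insert
vaddr=33: (0,1) in TLB -> HIT
vaddr=58: (0,1) in TLB -> HIT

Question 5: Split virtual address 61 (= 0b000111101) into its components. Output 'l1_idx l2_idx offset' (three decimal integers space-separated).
Answer: 0 1 29

Derivation:
vaddr = 61 = 0b000111101
  top 2 bits -> l1_idx = 0
  next 2 bits -> l2_idx = 1
  bottom 5 bits -> offset = 29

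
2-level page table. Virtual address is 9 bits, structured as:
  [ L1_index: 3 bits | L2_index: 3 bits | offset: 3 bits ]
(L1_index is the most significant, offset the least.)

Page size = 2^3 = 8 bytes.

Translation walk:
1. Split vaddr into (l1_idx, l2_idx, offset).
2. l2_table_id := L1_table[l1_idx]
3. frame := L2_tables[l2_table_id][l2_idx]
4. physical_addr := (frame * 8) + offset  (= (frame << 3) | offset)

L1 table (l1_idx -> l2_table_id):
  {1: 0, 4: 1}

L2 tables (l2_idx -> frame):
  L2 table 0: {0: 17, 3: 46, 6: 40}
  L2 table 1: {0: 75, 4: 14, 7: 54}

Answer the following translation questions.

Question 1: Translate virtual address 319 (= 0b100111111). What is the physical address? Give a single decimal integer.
Answer: 439

Derivation:
vaddr = 319 = 0b100111111
Split: l1_idx=4, l2_idx=7, offset=7
L1[4] = 1
L2[1][7] = 54
paddr = 54 * 8 + 7 = 439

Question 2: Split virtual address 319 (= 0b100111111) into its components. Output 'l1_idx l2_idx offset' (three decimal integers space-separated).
vaddr = 319 = 0b100111111
  top 3 bits -> l1_idx = 4
  next 3 bits -> l2_idx = 7
  bottom 3 bits -> offset = 7

Answer: 4 7 7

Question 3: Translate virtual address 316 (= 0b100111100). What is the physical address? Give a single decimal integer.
Answer: 436

Derivation:
vaddr = 316 = 0b100111100
Split: l1_idx=4, l2_idx=7, offset=4
L1[4] = 1
L2[1][7] = 54
paddr = 54 * 8 + 4 = 436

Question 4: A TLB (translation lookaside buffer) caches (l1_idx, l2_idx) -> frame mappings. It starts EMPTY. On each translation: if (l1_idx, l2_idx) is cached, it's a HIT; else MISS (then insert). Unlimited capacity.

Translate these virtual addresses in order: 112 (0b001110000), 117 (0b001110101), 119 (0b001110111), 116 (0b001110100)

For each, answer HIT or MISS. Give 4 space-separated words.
Answer: MISS HIT HIT HIT

Derivation:
vaddr=112: (1,6) not in TLB -> MISS, insert
vaddr=117: (1,6) in TLB -> HIT
vaddr=119: (1,6) in TLB -> HIT
vaddr=116: (1,6) in TLB -> HIT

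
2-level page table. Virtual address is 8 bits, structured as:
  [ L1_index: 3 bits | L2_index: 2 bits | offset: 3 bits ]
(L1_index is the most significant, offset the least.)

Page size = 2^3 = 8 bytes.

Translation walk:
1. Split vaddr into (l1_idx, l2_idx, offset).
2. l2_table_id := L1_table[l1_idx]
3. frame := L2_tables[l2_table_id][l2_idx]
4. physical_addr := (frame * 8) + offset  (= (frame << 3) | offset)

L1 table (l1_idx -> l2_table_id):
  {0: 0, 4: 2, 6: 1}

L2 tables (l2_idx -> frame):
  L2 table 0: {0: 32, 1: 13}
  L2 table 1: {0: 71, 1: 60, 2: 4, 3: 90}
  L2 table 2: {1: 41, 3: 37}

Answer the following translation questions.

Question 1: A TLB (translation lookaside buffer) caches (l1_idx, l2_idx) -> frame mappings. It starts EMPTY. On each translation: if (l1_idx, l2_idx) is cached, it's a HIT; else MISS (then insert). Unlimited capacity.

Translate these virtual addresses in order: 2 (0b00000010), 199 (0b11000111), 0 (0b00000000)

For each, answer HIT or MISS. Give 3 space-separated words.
vaddr=2: (0,0) not in TLB -> MISS, insert
vaddr=199: (6,0) not in TLB -> MISS, insert
vaddr=0: (0,0) in TLB -> HIT

Answer: MISS MISS HIT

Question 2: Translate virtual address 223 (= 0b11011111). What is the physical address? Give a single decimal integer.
Answer: 727

Derivation:
vaddr = 223 = 0b11011111
Split: l1_idx=6, l2_idx=3, offset=7
L1[6] = 1
L2[1][3] = 90
paddr = 90 * 8 + 7 = 727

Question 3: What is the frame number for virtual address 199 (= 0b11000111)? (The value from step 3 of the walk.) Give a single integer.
Answer: 71

Derivation:
vaddr = 199: l1_idx=6, l2_idx=0
L1[6] = 1; L2[1][0] = 71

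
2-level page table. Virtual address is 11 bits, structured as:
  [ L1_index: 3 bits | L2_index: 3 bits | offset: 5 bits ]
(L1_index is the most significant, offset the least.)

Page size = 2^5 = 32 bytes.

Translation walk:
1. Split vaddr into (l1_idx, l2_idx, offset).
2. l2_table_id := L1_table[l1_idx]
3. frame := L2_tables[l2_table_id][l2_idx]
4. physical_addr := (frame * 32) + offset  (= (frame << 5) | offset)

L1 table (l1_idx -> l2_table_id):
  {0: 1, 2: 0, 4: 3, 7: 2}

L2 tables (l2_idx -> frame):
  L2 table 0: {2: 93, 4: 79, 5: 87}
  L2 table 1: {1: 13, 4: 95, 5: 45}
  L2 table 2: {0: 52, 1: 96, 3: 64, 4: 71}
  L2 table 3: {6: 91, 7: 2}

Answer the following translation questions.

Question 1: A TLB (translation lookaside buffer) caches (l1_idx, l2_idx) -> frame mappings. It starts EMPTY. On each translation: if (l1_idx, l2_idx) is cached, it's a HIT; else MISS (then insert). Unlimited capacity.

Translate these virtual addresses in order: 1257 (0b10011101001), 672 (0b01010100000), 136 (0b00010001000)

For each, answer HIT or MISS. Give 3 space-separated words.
Answer: MISS MISS MISS

Derivation:
vaddr=1257: (4,7) not in TLB -> MISS, insert
vaddr=672: (2,5) not in TLB -> MISS, insert
vaddr=136: (0,4) not in TLB -> MISS, insert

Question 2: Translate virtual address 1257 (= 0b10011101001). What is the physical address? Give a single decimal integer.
vaddr = 1257 = 0b10011101001
Split: l1_idx=4, l2_idx=7, offset=9
L1[4] = 3
L2[3][7] = 2
paddr = 2 * 32 + 9 = 73

Answer: 73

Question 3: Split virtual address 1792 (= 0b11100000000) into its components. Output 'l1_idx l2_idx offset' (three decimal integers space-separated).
Answer: 7 0 0

Derivation:
vaddr = 1792 = 0b11100000000
  top 3 bits -> l1_idx = 7
  next 3 bits -> l2_idx = 0
  bottom 5 bits -> offset = 0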